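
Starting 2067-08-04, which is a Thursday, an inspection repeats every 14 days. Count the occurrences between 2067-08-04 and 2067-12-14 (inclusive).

10

Occurrences land 14·i days after 2067-08-04 for i = 0, 1, 2, …
The window opens on the start date, so the first occurrence inside is #1 on 2067-08-04.
2067-12-14 is 132 days after the start; 132 ÷ 14 = 9 remainder 6. Last occurrence in the window: #10 on 2067-12-08.
Occurrences #1 through #10: 10 in total.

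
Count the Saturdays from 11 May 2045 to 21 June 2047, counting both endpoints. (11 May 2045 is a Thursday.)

11 May 2045 is a Thursday; the first Saturday on or after it is 13 May 2045 (2 days later).
From 13 May 2045 to 21 June 2047: 232 + 365 + 172 = 769 days (rest of 2045, 2046, to 21 June 2047 in 2047).
769 ÷ 7 = 109 full weeks with remainder 6, so 109 more Saturdays after the first → 110.

110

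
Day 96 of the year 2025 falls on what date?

April 6, 2025

January has 31 days (96 − 31 = 65 remain).
February has 28 days (65 − 28 = 37 remain).
March has 31 days (37 − 31 = 6 remain).
6 into April → April 6.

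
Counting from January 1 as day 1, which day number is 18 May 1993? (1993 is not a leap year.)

138

Days in months before May: 31 + 28 + 31 + 30 = 120.
Plus 18 days into May → day 138.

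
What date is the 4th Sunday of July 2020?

July 2020 begins on a Wednesday, so the first Sunday is July 5 (4 days later).
The 4th Sunday is 3 weeks later: 5 + 21 = 26.

July 26, 2020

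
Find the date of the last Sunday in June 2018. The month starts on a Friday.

24 June 2018

June 2018 begins on a Friday, so the first Sunday is June 3 (2 days later).
June 2018 has 30 days. Adding weeks: 3, 10, 17, 24 — the last one ≤ 30 is the 24th.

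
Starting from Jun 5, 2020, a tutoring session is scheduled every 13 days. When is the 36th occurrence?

The 36th occurrence is 35 intervals after the first: 35 × 13 = 455 days after Jun 5, 2020.
Jun has 30 days — 25 days to the end of Jun leaves 430.
From end of Jun to end of 2020 is 184 days (246 left).
Jan has 31 days (215 left).
Feb has 28 days (187 left).
Mar has 31 days (156 left).
Apr has 30 days (126 left).
May has 31 days (95 left).
Jun has 30 days (65 left).
Jul has 31 days (34 left).
Aug has 31 days (3 left).
3 days into Sep → Sep 3, 2021.

Sep 3, 2021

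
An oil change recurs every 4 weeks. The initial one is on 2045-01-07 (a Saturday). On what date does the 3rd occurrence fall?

The 3rd occurrence is 2 intervals after the first: 2 × 28 = 56 days after 2045-01-07.
January has 31 days — 24 days to the end of January leaves 32.
February has 28 days (4 left).
4 days into March → 2045-03-04.

2045-03-04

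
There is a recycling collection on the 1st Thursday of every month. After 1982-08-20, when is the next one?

1982-09-02

August 1982 starts on a Sunday, so its 1st Thursday is 1982-08-05 (4 days in).
That is not after 1982-08-20, so look at September 1982.
September 1982 starts on a Wednesday, so its 1st Thursday is 1982-09-02 (1 day in).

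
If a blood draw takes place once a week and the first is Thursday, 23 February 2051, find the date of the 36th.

26 October 2051

The 36th occurrence is 35 intervals after the first: 35 × 7 = 245 days after 23 February 2051.
February has 28 days — 5 days to the end of February leaves 240.
March has 31 days (209 left).
April has 30 days (179 left).
May has 31 days (148 left).
June has 30 days (118 left).
July has 31 days (87 left).
August has 31 days (56 left).
September has 30 days (26 left).
26 days into October → 26 October 2051.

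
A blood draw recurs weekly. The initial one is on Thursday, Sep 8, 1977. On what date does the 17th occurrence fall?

Dec 29, 1977

The 17th occurrence is 16 intervals after the first: 16 × 7 = 112 days after Sep 8, 1977.
Sep has 30 days — 22 days to the end of Sep leaves 90.
Oct has 31 days (59 left).
Nov has 30 days (29 left).
29 days into Dec → Dec 29, 1977.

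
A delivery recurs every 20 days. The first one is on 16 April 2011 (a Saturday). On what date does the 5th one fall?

5 July 2011

The 5th occurrence is 4 intervals after the first: 4 × 20 = 80 days after 16 April 2011.
April has 30 days — 14 days to the end of April leaves 66.
May has 31 days (35 left).
June has 30 days (5 left).
5 days into July → 5 July 2011.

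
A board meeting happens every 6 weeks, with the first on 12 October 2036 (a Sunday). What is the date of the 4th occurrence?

The 4th occurrence is 3 intervals after the first: 3 × 42 = 126 days after 12 October 2036.
October has 31 days — 19 days to the end of October leaves 107.
November has 30 days (77 left).
December has 31 days (46 left).
January has 31 days (15 left).
15 days into February → 15 February 2037.

15 February 2037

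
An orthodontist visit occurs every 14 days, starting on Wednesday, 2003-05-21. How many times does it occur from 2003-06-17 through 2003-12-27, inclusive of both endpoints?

Occurrences land 14·i days after 2003-05-21 for i = 0, 1, 2, …
2003-06-17 is 27 days after the start; 27 ÷ 14 = 1 remainder 13; since the remainder is 13, round up to i = 2. First occurrence in the window: #3 on 2003-06-18 (2×14 = 28 days in).
2003-12-27 is 220 days after the start; 220 ÷ 14 = 15 remainder 10. Last occurrence in the window: #16 on 2003-12-17.
Occurrences #3 through #16: 14 in total.

14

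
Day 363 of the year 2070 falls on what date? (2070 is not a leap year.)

29 December 2070

January has 31 days (363 − 31 = 332 remain).
February has 28 days (332 − 28 = 304 remain).
March has 31 days (304 − 31 = 273 remain).
April has 30 days (273 − 30 = 243 remain).
May has 31 days (243 − 31 = 212 remain).
June has 30 days (212 − 30 = 182 remain).
July has 31 days (182 − 31 = 151 remain).
August has 31 days (151 − 31 = 120 remain).
September has 30 days (120 − 30 = 90 remain).
October has 31 days (90 − 31 = 59 remain).
November has 30 days (59 − 30 = 29 remain).
29 into December → December 29.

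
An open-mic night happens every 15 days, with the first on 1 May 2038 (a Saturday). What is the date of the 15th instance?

27 November 2038

The 15th occurrence is 14 intervals after the first: 14 × 15 = 210 days after 1 May 2038.
May has 31 days — 30 days to the end of May leaves 180.
June has 30 days (150 left).
July has 31 days (119 left).
August has 31 days (88 left).
September has 30 days (58 left).
October has 31 days (27 left).
27 days into November → 27 November 2038.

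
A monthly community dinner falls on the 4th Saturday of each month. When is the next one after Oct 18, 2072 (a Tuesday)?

Oct 2072 starts on a Saturday; its first Saturday is the 1st, so the 4th Saturday is the 22nd — Oct 22, 2072.
Oct 22, 2072 is after Oct 18, 2072, so that is the next one.

Oct 22, 2072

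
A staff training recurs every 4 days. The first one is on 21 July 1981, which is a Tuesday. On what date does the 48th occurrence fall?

The 48th occurrence is 47 intervals after the first: 47 × 4 = 188 days after 21 July 1981.
July has 31 days — 10 days to the end of July leaves 178.
August has 31 days (147 left).
September has 30 days (117 left).
October has 31 days (86 left).
November has 30 days (56 left).
December has 31 days (25 left).
25 days into January → 25 January 1982.

25 January 1982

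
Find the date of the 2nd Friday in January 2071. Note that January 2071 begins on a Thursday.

January 2071 begins on a Thursday, so the first Friday is January 2 (1 day later).
The 2nd Friday is 1 weeks later: 2 + 7 = 9.

9 January 2071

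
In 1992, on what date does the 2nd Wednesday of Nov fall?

Nov 11, 1992

Nov 1992 begins on a Sunday, so the first Wednesday is Nov 4 (3 days later).
The 2nd Wednesday is 1 weeks later: 4 + 7 = 11.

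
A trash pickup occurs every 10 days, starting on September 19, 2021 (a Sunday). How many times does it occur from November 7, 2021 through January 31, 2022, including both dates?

Occurrences land 10·i days after September 19, 2021 for i = 0, 1, 2, …
November 7, 2021 is 49 days after the start; 49 ÷ 10 = 4 remainder 9; since the remainder is 9, round up to i = 5. First occurrence in the window: #6 on November 8, 2021 (5×10 = 50 days in).
January 31, 2022 is 134 days after the start; 134 ÷ 10 = 13 remainder 4. Last occurrence in the window: #14 on January 27, 2022.
Occurrences #6 through #14: 9 in total.

9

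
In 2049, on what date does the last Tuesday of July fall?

July 27, 2049

July 2049 begins on a Thursday, so the first Tuesday is July 6 (5 days later).
July 2049 has 31 days. Adding weeks: 6, 13, 20, 27 — the last one ≤ 31 is the 27th.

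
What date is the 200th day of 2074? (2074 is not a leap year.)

19 July 2074

January has 31 days (200 − 31 = 169 remain).
February has 28 days (169 − 28 = 141 remain).
March has 31 days (141 − 31 = 110 remain).
April has 30 days (110 − 30 = 80 remain).
May has 31 days (80 − 31 = 49 remain).
June has 30 days (49 − 30 = 19 remain).
19 into July → July 19.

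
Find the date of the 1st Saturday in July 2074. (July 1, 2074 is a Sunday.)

July 2074 begins on a Sunday, so the first Saturday is July 7 (6 days later).

July 7, 2074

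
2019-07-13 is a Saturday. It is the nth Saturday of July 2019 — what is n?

2nd

Day 13 falls in week ⌈13/7⌉ of the month.
Days 1–7 hold the 1st Saturday, 8–14 the 2nd, 15–21 the 3rd, 22–28 the 4th, 29–31 the 5th.
13 is in the range for the 2nd.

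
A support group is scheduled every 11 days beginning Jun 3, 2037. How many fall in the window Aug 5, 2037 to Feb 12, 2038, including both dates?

18

Occurrences land 11·i days after Jun 3, 2037 for i = 0, 1, 2, …
Aug 5, 2037 is 63 days after the start; 63 ÷ 11 = 5 remainder 8; since the remainder is 8, round up to i = 6. First occurrence in the window: #7 on Aug 8, 2037 (6×11 = 66 days in).
Feb 12, 2038 is 254 days after the start; 254 ÷ 11 = 23 remainder 1. Last occurrence in the window: #24 on Feb 11, 2038.
Occurrences #7 through #24: 18 in total.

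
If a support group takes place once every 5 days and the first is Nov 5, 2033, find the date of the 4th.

Nov 20, 2033

The 4th occurrence is 3 intervals after the first: 3 × 5 = 15 days after Nov 5, 2033.
15 days later is Nov 20, 2033.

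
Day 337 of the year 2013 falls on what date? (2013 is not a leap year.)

3 December 2013

January has 31 days (337 − 31 = 306 remain).
February has 28 days (306 − 28 = 278 remain).
March has 31 days (278 − 31 = 247 remain).
April has 30 days (247 − 30 = 217 remain).
May has 31 days (217 − 31 = 186 remain).
June has 30 days (186 − 30 = 156 remain).
July has 31 days (156 − 31 = 125 remain).
August has 31 days (125 − 31 = 94 remain).
September has 30 days (94 − 30 = 64 remain).
October has 31 days (64 − 31 = 33 remain).
November has 30 days (33 − 30 = 3 remain).
3 into December → December 3.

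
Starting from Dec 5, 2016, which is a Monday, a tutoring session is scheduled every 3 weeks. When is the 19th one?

The 19th occurrence is 18 intervals after the first: 18 × 21 = 378 days after Dec 5, 2016.
Dec has 31 days — 26 days to the end of Dec leaves 352.
Jan has 31 days (321 left).
Feb has 28 days (293 left).
Mar has 31 days (262 left).
Apr has 30 days (232 left).
May has 31 days (201 left).
Jun has 30 days (171 left).
Jul has 31 days (140 left).
Aug has 31 days (109 left).
Sep has 30 days (79 left).
Oct has 31 days (48 left).
Nov has 30 days (18 left).
18 days into Dec → Dec 18, 2017.

Dec 18, 2017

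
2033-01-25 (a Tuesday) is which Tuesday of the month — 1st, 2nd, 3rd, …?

Day 25 falls in week ⌈25/7⌉ of the month.
Days 1–7 hold the 1st Tuesday, 8–14 the 2nd, 15–21 the 3rd, 22–28 the 4th, 29–31 the 5th.
25 is in the range for the 4th.

4th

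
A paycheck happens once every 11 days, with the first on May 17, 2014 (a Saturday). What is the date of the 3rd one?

Jun 8, 2014

The 3rd occurrence is 2 intervals after the first: 2 × 11 = 22 days after May 17, 2014.
May has 31 days — 14 days to the end of May leaves 8.
8 days into Jun → Jun 8, 2014.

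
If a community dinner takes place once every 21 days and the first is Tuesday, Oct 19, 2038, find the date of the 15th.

Aug 9, 2039

The 15th occurrence is 14 intervals after the first: 14 × 21 = 294 days after Oct 19, 2038.
Oct has 31 days — 12 days to the end of Oct leaves 282.
Nov has 30 days (252 left).
Dec has 31 days (221 left).
Jan has 31 days (190 left).
Feb has 28 days (162 left).
Mar has 31 days (131 left).
Apr has 30 days (101 left).
May has 31 days (70 left).
Jun has 30 days (40 left).
Jul has 31 days (9 left).
9 days into Aug → Aug 9, 2039.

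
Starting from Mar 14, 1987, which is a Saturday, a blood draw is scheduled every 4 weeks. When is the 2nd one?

The 2nd occurrence is 1 interval after the first: 1 × 28 = 28 days after Mar 14, 1987.
Mar has 31 days — 17 days to the end of Mar leaves 11.
11 days into Apr → Apr 11, 1987.

Apr 11, 1987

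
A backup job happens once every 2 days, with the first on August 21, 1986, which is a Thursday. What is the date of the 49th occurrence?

The 49th occurrence is 48 intervals after the first: 48 × 2 = 96 days after August 21, 1986.
August has 31 days — 10 days to the end of August leaves 86.
September has 30 days (56 left).
October has 31 days (25 left).
25 days into November → November 25, 1986.

November 25, 1986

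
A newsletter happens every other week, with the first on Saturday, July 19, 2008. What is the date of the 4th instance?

August 30, 2008

The 4th occurrence is 3 intervals after the first: 3 × 14 = 42 days after July 19, 2008.
July has 31 days — 12 days to the end of July leaves 30.
30 days into August → August 30, 2008.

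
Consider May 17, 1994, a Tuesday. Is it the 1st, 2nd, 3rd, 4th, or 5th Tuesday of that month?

3rd

Day 17 falls in week ⌈17/7⌉ of the month.
Days 1–7 hold the 1st Tuesday, 8–14 the 2nd, 15–21 the 3rd, 22–28 the 4th, 29–31 the 5th.
17 is in the range for the 3rd.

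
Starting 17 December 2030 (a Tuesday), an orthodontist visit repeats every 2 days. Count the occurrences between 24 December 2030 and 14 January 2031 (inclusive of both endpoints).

11

Occurrences land 2·i days after 17 December 2030 for i = 0, 1, 2, …
24 December 2030 is 7 days after the start; 7 ÷ 2 = 3 remainder 1; since the remainder is 1, round up to i = 4. First occurrence in the window: #5 on 25 December 2030 (4×2 = 8 days in).
14 January 2031 is 28 days after the start; 28 ÷ 2 = 14 remainder 0. Last occurrence in the window: #15 on 14 January 2031.
Occurrences #5 through #15: 11 in total.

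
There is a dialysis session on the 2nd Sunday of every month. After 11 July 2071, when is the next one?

12 July 2071

July 2071 starts on a Wednesday; its first Sunday is the 5th, so the 2nd Sunday is the 12th — 12 July 2071.
12 July 2071 is after 11 July 2071, so that is the next one.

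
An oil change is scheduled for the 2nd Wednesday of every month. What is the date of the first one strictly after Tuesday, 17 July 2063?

8 August 2063

July 2063 starts on a Sunday; its first Wednesday is the 4th, so the 2nd Wednesday is the 11th — 11 July 2063.
That is not after 17 July 2063, so look at August 2063.
August 2063 starts on a Wednesday; its first Wednesday is the 1st, so the 2nd Wednesday is the 8th — 8 August 2063.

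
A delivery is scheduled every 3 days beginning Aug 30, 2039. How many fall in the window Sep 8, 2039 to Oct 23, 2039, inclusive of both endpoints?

Occurrences land 3·i days after Aug 30, 2039 for i = 0, 1, 2, …
Sep 8, 2039 is 9 days after the start; 9 ÷ 3 = 3 remainder 0. First occurrence in the window: #4 on Sep 8, 2039 (3×3 = 9 days in).
Oct 23, 2039 is 54 days after the start; 54 ÷ 3 = 18 remainder 0. Last occurrence in the window: #19 on Oct 23, 2039.
Occurrences #4 through #19: 16 in total.

16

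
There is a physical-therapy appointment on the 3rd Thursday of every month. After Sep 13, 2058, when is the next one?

Sep 2058 starts on a Sunday; its first Thursday is the 5th, so the 3rd Thursday is the 19th — Sep 19, 2058.
Sep 19, 2058 is after Sep 13, 2058, so that is the next one.

Sep 19, 2058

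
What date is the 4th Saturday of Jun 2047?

The first Saturday of Jun 2047 is Jun 1.
The 4th Saturday is 3 weeks later: 1 + 21 = 22.

Jun 22, 2047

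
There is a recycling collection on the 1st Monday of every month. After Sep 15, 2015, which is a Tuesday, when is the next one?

Oct 5, 2015

Sep 2015 starts on a Tuesday, so its 1st Monday is Sep 7, 2015 (6 days in).
That is not after Sep 15, 2015, so look at Oct 2015.
Oct 2015 starts on a Thursday, so its 1st Monday is Oct 5, 2015 (4 days in).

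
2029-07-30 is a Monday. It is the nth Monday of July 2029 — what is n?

5th

Day 30 falls in week ⌈30/7⌉ of the month.
Days 1–7 hold the 1st Monday, 8–14 the 2nd, 15–21 the 3rd, 22–28 the 4th, 29–31 the 5th.
30 is in the range for the 5th.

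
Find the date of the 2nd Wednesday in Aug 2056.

The first Wednesday of Aug 2056 is Aug 2.
The 2nd Wednesday is 1 weeks later: 2 + 7 = 9.

Aug 9, 2056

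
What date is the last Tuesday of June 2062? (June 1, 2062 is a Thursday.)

June 2062 begins on a Thursday, so the first Tuesday is June 6 (5 days later).
June 2062 has 30 days. Adding weeks: 6, 13, 20, 27 — the last one ≤ 30 is the 27th.

June 27, 2062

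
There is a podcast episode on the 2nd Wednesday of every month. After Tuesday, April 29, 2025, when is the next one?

May 14, 2025

April 2025 starts on a Tuesday; its first Wednesday is the 2nd, so the 2nd Wednesday is the 9th — April 9, 2025.
That is not after April 29, 2025, so look at May 2025.
May 2025 starts on a Thursday; its first Wednesday is the 7th, so the 2nd Wednesday is the 14th — May 14, 2025.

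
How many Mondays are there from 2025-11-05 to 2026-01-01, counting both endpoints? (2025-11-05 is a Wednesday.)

2025-11-05 is a Wednesday; the first Monday on or after it is 2025-11-10 (5 days later).
From 2025-11-10 to 2026-01-01: 20 + 31 + 1 = 52 days (rest of November, December, January).
52 ÷ 7 = 7 full weeks with remainder 3, so 7 more Mondays after the first → 8.

8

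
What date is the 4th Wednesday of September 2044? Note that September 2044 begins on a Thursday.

September 2044 begins on a Thursday, so the first Wednesday is September 7 (6 days later).
The 4th Wednesday is 3 weeks later: 7 + 21 = 28.

2044-09-28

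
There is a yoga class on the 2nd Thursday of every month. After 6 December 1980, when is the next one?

11 December 1980

December 1980 starts on a Monday; its first Thursday is the 4th, so the 2nd Thursday is the 11th — 11 December 1980.
11 December 1980 is after 6 December 1980, so that is the next one.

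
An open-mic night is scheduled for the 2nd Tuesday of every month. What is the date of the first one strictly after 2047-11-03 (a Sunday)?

2047-11-12

November 2047 starts on a Friday; its first Tuesday is the 5th, so the 2nd Tuesday is the 12th — 2047-11-12.
2047-11-12 is after 2047-11-03, so that is the next one.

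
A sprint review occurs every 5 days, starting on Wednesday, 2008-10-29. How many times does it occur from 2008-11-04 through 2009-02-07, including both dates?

Occurrences land 5·i days after 2008-10-29 for i = 0, 1, 2, …
2008-11-04 is 6 days after the start; 6 ÷ 5 = 1 remainder 1; since the remainder is 1, round up to i = 2. First occurrence in the window: #3 on 2008-11-08 (2×5 = 10 days in).
2009-02-07 is 101 days after the start; 101 ÷ 5 = 20 remainder 1. Last occurrence in the window: #21 on 2009-02-06.
Occurrences #3 through #21: 19 in total.

19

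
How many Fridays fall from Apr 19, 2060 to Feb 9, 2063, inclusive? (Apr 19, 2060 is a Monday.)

Apr 19, 2060 is a Monday; the first Friday on or after it is Apr 23, 2060 (4 days later).
From Apr 23, 2060 to Feb 9, 2063: 252 + 365 + 365 + 40 = 1022 days (rest of 2060, 2061, 2062, to Feb 9, 2063 in 2063).
1022 ÷ 7 = 146 full weeks with remainder 0, so 146 more Fridays after the first → 147.

147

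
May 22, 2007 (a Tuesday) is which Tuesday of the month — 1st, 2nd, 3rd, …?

Day 22 falls in week ⌈22/7⌉ of the month.
Days 1–7 hold the 1st Tuesday, 8–14 the 2nd, 15–21 the 3rd, 22–28 the 4th, 29–31 the 5th.
22 is in the range for the 4th.

4th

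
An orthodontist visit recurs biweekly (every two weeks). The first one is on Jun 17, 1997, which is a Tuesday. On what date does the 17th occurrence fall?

The 17th occurrence is 16 intervals after the first: 16 × 14 = 224 days after Jun 17, 1997.
Jun has 30 days — 13 days to the end of Jun leaves 211.
Jul has 31 days (180 left).
Aug has 31 days (149 left).
Sep has 30 days (119 left).
Oct has 31 days (88 left).
Nov has 30 days (58 left).
Dec has 31 days (27 left).
27 days into Jan → Jan 27, 1998.

Jan 27, 1998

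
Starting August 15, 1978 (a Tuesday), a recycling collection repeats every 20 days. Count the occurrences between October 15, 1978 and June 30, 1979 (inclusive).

Occurrences land 20·i days after August 15, 1978 for i = 0, 1, 2, …
October 15, 1978 is 61 days after the start; 61 ÷ 20 = 3 remainder 1; since the remainder is 1, round up to i = 4. First occurrence in the window: #5 on November 3, 1978 (4×20 = 80 days in).
June 30, 1979 is 319 days after the start; 319 ÷ 20 = 15 remainder 19. Last occurrence in the window: #16 on June 11, 1979.
Occurrences #5 through #16: 12 in total.

12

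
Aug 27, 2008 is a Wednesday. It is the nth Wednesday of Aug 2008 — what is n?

4th

Day 27 falls in week ⌈27/7⌉ of the month.
Days 1–7 hold the 1st Wednesday, 8–14 the 2nd, 15–21 the 3rd, 22–28 the 4th, 29–31 the 5th.
27 is in the range for the 4th.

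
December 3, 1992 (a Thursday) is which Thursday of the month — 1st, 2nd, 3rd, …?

1st

Day 3 falls in week ⌈3/7⌉ of the month.
Days 1–7 hold the 1st Thursday, 8–14 the 2nd, 15–21 the 3rd, 22–28 the 4th, 29–31 the 5th.
3 is in the range for the 1st.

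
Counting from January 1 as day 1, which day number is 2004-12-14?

Days in months before December: 31 + 29 + 31 + 30 + 31 + 30 + 31 + 31 + 30 + 31 + 30 = 335.
Plus 14 days into December → day 349.

349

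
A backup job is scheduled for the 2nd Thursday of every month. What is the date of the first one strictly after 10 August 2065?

August 2065 starts on a Saturday; its first Thursday is the 6th, so the 2nd Thursday is the 13th — 13 August 2065.
13 August 2065 is after 10 August 2065, so that is the next one.

13 August 2065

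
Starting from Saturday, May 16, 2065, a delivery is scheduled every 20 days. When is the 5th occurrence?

The 5th occurrence is 4 intervals after the first: 4 × 20 = 80 days after May 16, 2065.
May has 31 days — 15 days to the end of May leaves 65.
Jun has 30 days (35 left).
Jul has 31 days (4 left).
4 days into Aug → Aug 4, 2065.

Aug 4, 2065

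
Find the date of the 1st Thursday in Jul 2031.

The first Thursday of Jul 2031 is Jul 3.

Jul 3, 2031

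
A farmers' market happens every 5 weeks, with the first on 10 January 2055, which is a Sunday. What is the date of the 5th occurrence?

30 May 2055

The 5th occurrence is 4 intervals after the first: 4 × 35 = 140 days after 10 January 2055.
January has 31 days — 21 days to the end of January leaves 119.
February has 28 days (91 left).
March has 31 days (60 left).
April has 30 days (30 left).
30 days into May → 30 May 2055.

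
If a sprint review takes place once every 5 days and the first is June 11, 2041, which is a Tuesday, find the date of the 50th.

February 11, 2042

The 50th occurrence is 49 intervals after the first: 49 × 5 = 245 days after June 11, 2041.
June has 30 days — 19 days to the end of June leaves 226.
July has 31 days (195 left).
August has 31 days (164 left).
September has 30 days (134 left).
October has 31 days (103 left).
November has 30 days (73 left).
December has 31 days (42 left).
January has 31 days (11 left).
11 days into February → February 11, 2042.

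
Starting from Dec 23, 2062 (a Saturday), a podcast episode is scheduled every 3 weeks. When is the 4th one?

The 4th occurrence is 3 intervals after the first: 3 × 21 = 63 days after Dec 23, 2062.
Dec has 31 days — 8 days to the end of Dec leaves 55.
Jan has 31 days (24 left).
24 days into Feb → Feb 24, 2063.

Feb 24, 2063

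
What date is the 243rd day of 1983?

August 31, 1983

January has 31 days (243 − 31 = 212 remain).
February has 28 days (212 − 28 = 184 remain).
March has 31 days (184 − 31 = 153 remain).
April has 30 days (153 − 30 = 123 remain).
May has 31 days (123 − 31 = 92 remain).
June has 30 days (92 − 30 = 62 remain).
July has 31 days (62 − 31 = 31 remain).
31 into August → August 31.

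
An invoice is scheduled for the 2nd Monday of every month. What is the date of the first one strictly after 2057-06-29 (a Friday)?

June 2057 starts on a Friday; its first Monday is the 4th, so the 2nd Monday is the 11th — 2057-06-11.
That is not after 2057-06-29, so look at July 2057.
July 2057 starts on a Sunday; its first Monday is the 2nd, so the 2nd Monday is the 9th — 2057-07-09.

2057-07-09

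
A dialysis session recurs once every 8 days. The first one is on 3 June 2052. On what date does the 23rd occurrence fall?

26 November 2052

The 23rd occurrence is 22 intervals after the first: 22 × 8 = 176 days after 3 June 2052.
June has 30 days — 27 days to the end of June leaves 149.
July has 31 days (118 left).
August has 31 days (87 left).
September has 30 days (57 left).
October has 31 days (26 left).
26 days into November → 26 November 2052.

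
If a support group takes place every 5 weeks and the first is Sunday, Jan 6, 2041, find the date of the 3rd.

The 3rd occurrence is 2 intervals after the first: 2 × 35 = 70 days after Jan 6, 2041.
Jan has 31 days — 25 days to the end of Jan leaves 45.
Feb has 28 days (17 left).
17 days into Mar → Mar 17, 2041.

Mar 17, 2041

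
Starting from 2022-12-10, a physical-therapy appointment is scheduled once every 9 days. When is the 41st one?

The 41st occurrence is 40 intervals after the first: 40 × 9 = 360 days after 2022-12-10.
December has 31 days — 21 days to the end of December leaves 339.
January has 31 days (308 left).
February has 28 days (280 left).
March has 31 days (249 left).
April has 30 days (219 left).
May has 31 days (188 left).
June has 30 days (158 left).
July has 31 days (127 left).
August has 31 days (96 left).
September has 30 days (66 left).
October has 31 days (35 left).
November has 30 days (5 left).
5 days into December → 2023-12-05.

2023-12-05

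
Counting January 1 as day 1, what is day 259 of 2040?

September 15, 2040

January has 31 days (259 − 31 = 228 remain).
February has 29 days (228 − 29 = 199 remain).
March has 31 days (199 − 31 = 168 remain).
April has 30 days (168 − 30 = 138 remain).
May has 31 days (138 − 31 = 107 remain).
June has 30 days (107 − 30 = 77 remain).
July has 31 days (77 − 31 = 46 remain).
August has 31 days (46 − 31 = 15 remain).
15 into September → September 15.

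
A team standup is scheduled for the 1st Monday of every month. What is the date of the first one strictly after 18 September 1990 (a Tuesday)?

1 October 1990

September 1990 starts on a Saturday, so its 1st Monday is 3 September 1990 (2 days in).
That is not after 18 September 1990, so look at October 1990.
October 1990 starts on a Monday, so its 1st Monday is 1 October 1990.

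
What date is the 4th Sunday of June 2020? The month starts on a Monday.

2020-06-28

June 2020 begins on a Monday, so the first Sunday is June 7 (6 days later).
The 4th Sunday is 3 weeks later: 7 + 21 = 28.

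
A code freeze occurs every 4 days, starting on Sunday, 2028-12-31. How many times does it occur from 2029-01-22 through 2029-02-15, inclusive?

6

Occurrences land 4·i days after 2028-12-31 for i = 0, 1, 2, …
2029-01-22 is 22 days after the start; 22 ÷ 4 = 5 remainder 2; since the remainder is 2, round up to i = 6. First occurrence in the window: #7 on 2029-01-24 (6×4 = 24 days in).
2029-02-15 is 46 days after the start; 46 ÷ 4 = 11 remainder 2. Last occurrence in the window: #12 on 2029-02-13.
Occurrences #7 through #12: 6 in total.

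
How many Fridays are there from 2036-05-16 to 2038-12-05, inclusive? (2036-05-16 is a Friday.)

2036-05-16 is a Friday; the first Friday on or after it is 2036-05-16.
From 2036-05-16 to 2038-12-05: 229 + 365 + 339 = 933 days (rest of 2036, 2037, to 2038-12-05 in 2038).
933 ÷ 7 = 133 full weeks with remainder 2, so 133 more Fridays after the first → 134.

134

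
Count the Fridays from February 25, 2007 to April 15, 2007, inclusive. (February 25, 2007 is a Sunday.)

7

February 25, 2007 is a Sunday; the first Friday on or after it is March 2, 2007 (5 days later).
From March 2, 2007 to April 15, 2007: 29 + 15 = 44 days (rest of March, April).
44 ÷ 7 = 6 full weeks with remainder 2, so 6 more Fridays after the first → 7.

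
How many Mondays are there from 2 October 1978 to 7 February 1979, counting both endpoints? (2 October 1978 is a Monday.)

19

2 October 1978 is a Monday; the first Monday on or after it is 2 October 1978.
From 2 October 1978 to 7 February 1979: 29 + 30 + 31 + 31 + 7 = 128 days (rest of October, November, December, January, February).
128 ÷ 7 = 18 full weeks with remainder 2, so 18 more Mondays after the first → 19.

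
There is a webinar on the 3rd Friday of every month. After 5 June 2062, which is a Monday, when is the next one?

June 2062 starts on a Thursday; its first Friday is the 2nd, so the 3rd Friday is the 16th — 16 June 2062.
16 June 2062 is after 5 June 2062, so that is the next one.

16 June 2062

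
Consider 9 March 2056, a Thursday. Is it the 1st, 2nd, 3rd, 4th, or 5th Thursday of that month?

Day 9 falls in week ⌈9/7⌉ of the month.
Days 1–7 hold the 1st Thursday, 8–14 the 2nd, 15–21 the 3rd, 22–28 the 4th, 29–31 the 5th.
9 is in the range for the 2nd.

2nd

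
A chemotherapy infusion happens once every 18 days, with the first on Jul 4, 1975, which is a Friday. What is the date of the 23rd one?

The 23rd occurrence is 22 intervals after the first: 22 × 18 = 396 days after Jul 4, 1975.
Jul has 31 days — 27 days to the end of Jul leaves 369.
Aug has 31 days (338 left).
Sep has 30 days (308 left).
Oct has 31 days (277 left).
Nov has 30 days (247 left).
Dec has 31 days (216 left).
Jan has 31 days (185 left).
Feb has 29 days (156 left).
Mar has 31 days (125 left).
Apr has 30 days (95 left).
May has 31 days (64 left).
Jun has 30 days (34 left).
Jul has 31 days (3 left).
3 days into Aug → Aug 3, 1976.

Aug 3, 1976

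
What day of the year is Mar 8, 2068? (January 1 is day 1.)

68

Days in months before Mar: 31 + 29 = 60.
Plus 8 days into Mar → day 68.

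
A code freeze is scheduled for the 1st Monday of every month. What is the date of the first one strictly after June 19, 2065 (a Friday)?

June 2065 starts on a Monday, so its 1st Monday is June 1, 2065.
That is not after June 19, 2065, so look at July 2065.
July 2065 starts on a Wednesday, so its 1st Monday is July 6, 2065 (5 days in).

July 6, 2065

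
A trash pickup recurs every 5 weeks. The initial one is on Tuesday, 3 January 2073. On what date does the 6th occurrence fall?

27 June 2073

The 6th occurrence is 5 intervals after the first: 5 × 35 = 175 days after 3 January 2073.
January has 31 days — 28 days to the end of January leaves 147.
February has 28 days (119 left).
March has 31 days (88 left).
April has 30 days (58 left).
May has 31 days (27 left).
27 days into June → 27 June 2073.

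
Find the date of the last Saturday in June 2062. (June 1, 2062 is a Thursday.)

June 2062 begins on a Thursday, so the first Saturday is June 3 (2 days later).
June 2062 has 30 days. Adding weeks: 3, 10, 17, 24 — the last one ≤ 30 is the 24th.

June 24, 2062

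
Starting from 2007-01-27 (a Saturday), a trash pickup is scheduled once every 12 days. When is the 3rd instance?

2007-02-20

The 3rd occurrence is 2 intervals after the first: 2 × 12 = 24 days after 2007-01-27.
January has 31 days — 4 days to the end of January leaves 20.
20 days into February → 2007-02-20.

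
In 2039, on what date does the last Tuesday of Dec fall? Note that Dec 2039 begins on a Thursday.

Dec 2039 begins on a Thursday, so the first Tuesday is Dec 6 (5 days later).
Dec 2039 has 31 days. Adding weeks: 6, 13, 20, 27 — the last one ≤ 31 is the 27th.

Dec 27, 2039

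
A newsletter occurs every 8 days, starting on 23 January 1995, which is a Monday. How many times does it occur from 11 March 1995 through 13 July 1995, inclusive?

16

Occurrences land 8·i days after 23 January 1995 for i = 0, 1, 2, …
11 March 1995 is 47 days after the start; 47 ÷ 8 = 5 remainder 7; since the remainder is 7, round up to i = 6. First occurrence in the window: #7 on 12 March 1995 (6×8 = 48 days in).
13 July 1995 is 171 days after the start; 171 ÷ 8 = 21 remainder 3. Last occurrence in the window: #22 on 10 July 1995.
Occurrences #7 through #22: 16 in total.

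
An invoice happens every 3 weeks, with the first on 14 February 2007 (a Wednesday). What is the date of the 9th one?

1 August 2007

The 9th occurrence is 8 intervals after the first: 8 × 21 = 168 days after 14 February 2007.
February has 28 days — 14 days to the end of February leaves 154.
March has 31 days (123 left).
April has 30 days (93 left).
May has 31 days (62 left).
June has 30 days (32 left).
July has 31 days (1 left).
1 day into August → 1 August 2007.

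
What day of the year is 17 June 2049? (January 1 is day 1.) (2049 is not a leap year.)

168

Days in months before June: 31 + 28 + 31 + 30 + 31 = 151.
Plus 17 days into June → day 168.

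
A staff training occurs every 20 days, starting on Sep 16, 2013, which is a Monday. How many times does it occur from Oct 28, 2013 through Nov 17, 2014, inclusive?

19

Occurrences land 20·i days after Sep 16, 2013 for i = 0, 1, 2, …
Oct 28, 2013 is 42 days after the start; 42 ÷ 20 = 2 remainder 2; since the remainder is 2, round up to i = 3. First occurrence in the window: #4 on Nov 15, 2013 (3×20 = 60 days in).
Nov 17, 2014 is 427 days after the start; 427 ÷ 20 = 21 remainder 7. Last occurrence in the window: #22 on Nov 10, 2014.
Occurrences #4 through #22: 19 in total.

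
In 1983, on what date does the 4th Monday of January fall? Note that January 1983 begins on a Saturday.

January 1983 begins on a Saturday, so the first Monday is January 3 (2 days later).
The 4th Monday is 3 weeks later: 3 + 21 = 24.

January 24, 1983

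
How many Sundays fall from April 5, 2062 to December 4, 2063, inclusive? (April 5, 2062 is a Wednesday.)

April 5, 2062 is a Wednesday; the first Sunday on or after it is April 9, 2062 (4 days later).
From April 9, 2062 to December 4, 2063: 266 + 338 = 604 days (rest of 2062, to December 4, 2063 in 2063).
604 ÷ 7 = 86 full weeks with remainder 2, so 86 more Sundays after the first → 87.

87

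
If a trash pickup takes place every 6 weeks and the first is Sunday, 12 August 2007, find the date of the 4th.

The 4th occurrence is 3 intervals after the first: 3 × 42 = 126 days after 12 August 2007.
August has 31 days — 19 days to the end of August leaves 107.
September has 30 days (77 left).
October has 31 days (46 left).
November has 30 days (16 left).
16 days into December → 16 December 2007.

16 December 2007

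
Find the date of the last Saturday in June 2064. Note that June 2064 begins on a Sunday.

June 2064 begins on a Sunday, so the first Saturday is June 7 (6 days later).
June 2064 has 30 days. Adding weeks: 7, 14, 21, 28 — the last one ≤ 30 is the 28th.

28 June 2064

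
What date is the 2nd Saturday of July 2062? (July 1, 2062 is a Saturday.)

2062-07-08

July 2062 begins on a Saturday, so the first Saturday is July 1.
The 2nd Saturday is 1 weeks later: 1 + 7 = 8.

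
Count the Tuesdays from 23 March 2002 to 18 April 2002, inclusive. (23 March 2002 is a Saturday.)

4

23 March 2002 is a Saturday; the first Tuesday on or after it is 26 March 2002 (3 days later).
From 26 March 2002 to 18 April 2002: 5 + 18 = 23 days (rest of March, April).
23 ÷ 7 = 3 full weeks with remainder 2, so 3 more Tuesdays after the first → 4.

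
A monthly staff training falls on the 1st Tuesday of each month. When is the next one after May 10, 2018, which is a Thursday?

Jun 5, 2018

May 2018 starts on a Tuesday, so its 1st Tuesday is May 1, 2018.
That is not after May 10, 2018, so look at Jun 2018.
Jun 2018 starts on a Friday, so its 1st Tuesday is Jun 5, 2018 (4 days in).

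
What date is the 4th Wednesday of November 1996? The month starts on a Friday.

November 27, 1996

November 1996 begins on a Friday, so the first Wednesday is November 6 (5 days later).
The 4th Wednesday is 3 weeks later: 6 + 21 = 27.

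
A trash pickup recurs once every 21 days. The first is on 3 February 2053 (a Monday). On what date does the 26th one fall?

13 July 2054

The 26th occurrence is 25 intervals after the first: 25 × 21 = 525 days after 3 February 2053.
February has 28 days — 25 days to the end of February leaves 500.
From end of February to end of 2053 is 306 days (194 left).
January has 31 days (163 left).
February has 28 days (135 left).
March has 31 days (104 left).
April has 30 days (74 left).
May has 31 days (43 left).
June has 30 days (13 left).
13 days into July → 13 July 2054.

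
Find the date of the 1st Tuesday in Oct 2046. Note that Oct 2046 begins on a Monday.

Oct 2046 begins on a Monday, so the first Tuesday is Oct 2 (1 day later).

Oct 2, 2046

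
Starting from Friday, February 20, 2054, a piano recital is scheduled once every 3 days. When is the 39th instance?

The 39th occurrence is 38 intervals after the first: 38 × 3 = 114 days after February 20, 2054.
February has 28 days — 8 days to the end of February leaves 106.
March has 31 days (75 left).
April has 30 days (45 left).
May has 31 days (14 left).
14 days into June → June 14, 2054.

June 14, 2054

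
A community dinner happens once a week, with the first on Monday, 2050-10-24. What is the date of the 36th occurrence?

2051-06-26

The 36th occurrence is 35 intervals after the first: 35 × 7 = 245 days after 2050-10-24.
October has 31 days — 7 days to the end of October leaves 238.
November has 30 days (208 left).
December has 31 days (177 left).
January has 31 days (146 left).
February has 28 days (118 left).
March has 31 days (87 left).
April has 30 days (57 left).
May has 31 days (26 left).
26 days into June → 2051-06-26.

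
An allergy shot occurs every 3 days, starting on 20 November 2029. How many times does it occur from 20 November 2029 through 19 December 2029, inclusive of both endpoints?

Occurrences land 3·i days after 20 November 2029 for i = 0, 1, 2, …
The window opens on the start date, so the first occurrence inside is #1 on 20 November 2029.
19 December 2029 is 29 days after the start; 29 ÷ 3 = 9 remainder 2. Last occurrence in the window: #10 on 17 December 2029.
Occurrences #1 through #10: 10 in total.

10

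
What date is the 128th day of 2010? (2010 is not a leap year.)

2010-05-08

January has 31 days (128 − 31 = 97 remain).
February has 28 days (97 − 28 = 69 remain).
March has 31 days (69 − 31 = 38 remain).
April has 30 days (38 − 30 = 8 remain).
8 into May → May 8.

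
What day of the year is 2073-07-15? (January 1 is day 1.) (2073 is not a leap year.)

196

Days in months before July: 31 + 28 + 31 + 30 + 31 + 30 = 181.
Plus 15 days into July → day 196.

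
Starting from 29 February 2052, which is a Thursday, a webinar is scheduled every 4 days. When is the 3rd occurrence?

8 March 2052

The 3rd occurrence is 2 intervals after the first: 2 × 4 = 8 days after 29 February 2052.
February has 29 days — 0 days to the end of February leaves 8.
8 days into March → 8 March 2052.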